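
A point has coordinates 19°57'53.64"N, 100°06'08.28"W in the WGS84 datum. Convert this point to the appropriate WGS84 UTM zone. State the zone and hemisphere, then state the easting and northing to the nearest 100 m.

Longitude -100.1023° lies in the 6° band [-102°, -96°), giving zone 14; latitude is north of the equator, so 14N.
Zone 14 central meridian λ₀ = 6×14 − 183 = -99°; Δλ = -1.1023°.
Transverse Mercator on WGS84 with k₀ = 0.9996 gives E = 384662.628 m, N = 2207976.006 m.

Zone 14N: E 384700 m, N 2208000 m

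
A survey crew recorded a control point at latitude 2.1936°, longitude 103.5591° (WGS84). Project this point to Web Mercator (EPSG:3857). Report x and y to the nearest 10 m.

x 11528150 m, y 244250 m

Web Mercator is spherical with R = a = 6378137 m.
x = R·λ = 6378137 × 1.807447265 = 11528146.279 m.
y = R·ln tan(π/4 + φ/2) = 6378137 × 0.038294899 = 244250.112 m.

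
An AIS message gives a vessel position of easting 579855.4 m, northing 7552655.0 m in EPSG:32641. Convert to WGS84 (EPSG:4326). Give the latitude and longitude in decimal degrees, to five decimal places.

Zone 41N: λ₀ = 63°, k₀ = 0.9996, false easting 500000 m.
Meridian distance M = (N − FN)/k₀ = 7555677.3 m.
Inverse transverse Mercator on WGS84 gives φ = 68.07669985°, λ = 64.91680057°.

lat 68.07670°, lon 64.91680°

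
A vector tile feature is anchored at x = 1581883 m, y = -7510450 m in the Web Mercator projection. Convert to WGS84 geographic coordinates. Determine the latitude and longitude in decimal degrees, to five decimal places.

R = 6378137 m. λ = x/R = 14.21029677°.
φ = 2·arctan(exp(y/R)) − 90° = 2·arctan(0.30804) − 90° = -55.75830143°.

lat -55.75830°, lon 14.21030°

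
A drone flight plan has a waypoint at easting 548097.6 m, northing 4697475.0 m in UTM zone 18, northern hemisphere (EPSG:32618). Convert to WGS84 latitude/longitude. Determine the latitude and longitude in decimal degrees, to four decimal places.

lat 42.4281°, lon -74.4153°

Zone 18N: λ₀ = -75°, k₀ = 0.9996, false easting 500000 m.
Meridian distance M = (N − FN)/k₀ = 4699354.7 m.
Inverse transverse Mercator on WGS84 gives φ = 42.42809970°, λ = -74.41530022°.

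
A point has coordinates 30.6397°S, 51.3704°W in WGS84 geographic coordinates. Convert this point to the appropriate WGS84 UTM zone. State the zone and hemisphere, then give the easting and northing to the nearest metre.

Longitude -51.3704° lies in the 6° band [-54°, -48°), giving zone 22; latitude is south of the equator, so 22S.
Zone 22 central meridian λ₀ = 6×22 − 183 = -51°; Δλ = -0.3704°.
Transverse Mercator on WGS84 with k₀ = 0.9996 gives E = 464507.001 m, N = 6610268.774 m.

Zone 22S: E 464507 m, N 6610269 m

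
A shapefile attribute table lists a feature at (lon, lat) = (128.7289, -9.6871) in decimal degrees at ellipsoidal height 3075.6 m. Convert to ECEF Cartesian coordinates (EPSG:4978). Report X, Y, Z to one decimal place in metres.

WGS84: a = 6378137 m, e² = 0.006694380; N(φ) = a/√(1−e²sin²φ) = 6378741.555 m.
X = (N+h)·cosφ·cosλ = -3935765.661 m; Y = (N+h)·cosφ·sinλ = 4907563.609 m; Z = (N(1−e²)+h)·sinφ = -1066666.768 m.

X -3935765.7 m, Y 4907563.6 m, Z -1066666.8 m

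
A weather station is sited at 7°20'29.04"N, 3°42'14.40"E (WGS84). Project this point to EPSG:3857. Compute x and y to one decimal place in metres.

Web Mercator is spherical with R = a = 6378137 m.
x = R·λ = 6378137 × 0.064646995 = 412327.394 m.
y = R·ln tan(π/4 + φ/2) = 6378137 × 0.128483652 = 819486.336 m.

x 412327.4 m, y 819486.3 m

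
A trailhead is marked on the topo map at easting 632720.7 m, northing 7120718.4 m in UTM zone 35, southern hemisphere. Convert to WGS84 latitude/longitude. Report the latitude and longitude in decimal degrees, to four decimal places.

Zone 35S: λ₀ = 27°, k₀ = 0.9996, false easting 500000 m, false northing 10000000 m.
Meridian distance M = (N − FN)/k₀ = -2880433.8 m.
Inverse transverse Mercator on WGS84 gives φ = -26.02639965°, λ = 28.32640024°.

lat -26.0264°, lon 28.3264°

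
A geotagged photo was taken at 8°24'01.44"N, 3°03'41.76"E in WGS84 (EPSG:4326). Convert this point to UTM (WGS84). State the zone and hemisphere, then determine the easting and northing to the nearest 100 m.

Zone 31N: E 506800 m, N 928600 m

Longitude 3.0616° lies in the 6° band [0°, 6°), giving zone 31; latitude is north of the equator, so 31N.
Zone 31 central meridian λ₀ = 6×31 − 183 = 3°; Δλ = +0.0616°.
Transverse Mercator on WGS84 with k₀ = 0.9996 gives E = 506781.483 m, N = 928563.658 m.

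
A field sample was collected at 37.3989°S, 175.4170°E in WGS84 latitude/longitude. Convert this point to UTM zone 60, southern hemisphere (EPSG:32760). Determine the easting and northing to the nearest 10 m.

Zone 60 central meridian λ₀ = 6×60 − 183 = 177°; Δλ = -1.5830°.
Transverse Mercator on WGS84 with k₀ = 0.9996 gives E = 359885.362 m, N = 5859699.096 m.

E 359890 m, N 5859700 m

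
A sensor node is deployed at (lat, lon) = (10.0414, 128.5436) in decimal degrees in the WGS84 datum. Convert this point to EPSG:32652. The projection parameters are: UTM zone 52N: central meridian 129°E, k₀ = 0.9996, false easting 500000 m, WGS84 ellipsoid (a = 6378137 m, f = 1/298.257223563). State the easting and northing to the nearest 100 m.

E 450000 m, N 1110000 m

Zone 52 central meridian λ₀ = 6×52 − 183 = 129°; Δλ = -0.4564°.
Transverse Mercator on WGS84 with k₀ = 0.9996 gives E = 449986.454 m, N = 1110024.559 m.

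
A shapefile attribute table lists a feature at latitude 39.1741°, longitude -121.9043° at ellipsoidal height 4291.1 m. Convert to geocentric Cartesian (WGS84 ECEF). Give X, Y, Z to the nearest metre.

X -2618446 m, Y -4206006 m, Z 4010030 m

WGS84: a = 6378137 m, e² = 0.006694380; N(φ) = a/√(1−e²sin²φ) = 6386672.680 m.
X = (N+h)·cosφ·cosλ = -2618446.256 m; Y = (N+h)·cosφ·sinλ = -4206006.192 m; Z = (N(1−e²)+h)·sinφ = 4010029.860 m.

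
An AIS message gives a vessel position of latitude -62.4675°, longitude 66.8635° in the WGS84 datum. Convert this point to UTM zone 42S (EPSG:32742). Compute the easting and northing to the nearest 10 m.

E 389830 m, N 3071920 m

Zone 42 central meridian λ₀ = 6×42 − 183 = 69°; Δλ = -2.1365°.
Transverse Mercator on WGS84 with k₀ = 0.9996 gives E = 389828.997 m, N = 3071916.360 m.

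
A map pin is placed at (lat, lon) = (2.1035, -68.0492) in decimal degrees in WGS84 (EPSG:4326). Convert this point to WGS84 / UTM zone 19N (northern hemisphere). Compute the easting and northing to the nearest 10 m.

Zone 19 central meridian λ₀ = 6×19 − 183 = -69°; Δλ = +0.9508°.
Transverse Mercator on WGS84 with k₀ = 0.9996 gives E = 605734.291 m, N = 232533.204 m.

E 605730 m, N 232530 m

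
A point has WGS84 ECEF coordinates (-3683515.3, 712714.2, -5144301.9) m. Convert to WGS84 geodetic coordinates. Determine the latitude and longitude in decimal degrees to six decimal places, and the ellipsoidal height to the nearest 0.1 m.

lat -54.079000°, lon 169.049300°, h 2956.8 m

λ = atan2(Y, X) = 169.049299501°; p = √(X²+Y²) = 3751832.4 m.
Bowring's method on WGS84 (a = 6378137 m, b = 6356752.314 m) gives φ = -54.07899959°, h = 2956.825 m.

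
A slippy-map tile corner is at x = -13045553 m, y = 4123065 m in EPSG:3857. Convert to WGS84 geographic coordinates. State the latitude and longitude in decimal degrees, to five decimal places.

R = 6378137 m. λ = x/R = -117.19019650°.
φ = 2·arctan(exp(y/R)) − 90° = 2·arctan(1.90873) − 90° = 34.69910111°.

lat 34.69910°, lon -117.19020°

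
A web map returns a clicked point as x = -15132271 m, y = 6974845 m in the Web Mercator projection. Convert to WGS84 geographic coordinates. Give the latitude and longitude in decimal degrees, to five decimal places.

lat 52.95590°, lon -135.93550°

R = 6378137 m. λ = x/R = -135.93550323°.
φ = 2·arctan(exp(y/R)) − 90° = 2·arctan(2.98487) − 90° = 52.95590121°.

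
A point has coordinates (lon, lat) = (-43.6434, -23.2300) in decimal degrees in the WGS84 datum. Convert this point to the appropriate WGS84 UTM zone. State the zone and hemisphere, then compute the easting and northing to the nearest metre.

Longitude -43.6434° lies in the 6° band [-48°, -42°), giving zone 23; latitude is south of the equator, so 23S.
Zone 23 central meridian λ₀ = 6×23 − 183 = -45°; Δλ = +1.3566°.
Transverse Mercator on WGS84 with k₀ = 0.9996 gives E = 638798.769 m, N = 7430370.742 m.

Zone 23S: E 638799 m, N 7430371 m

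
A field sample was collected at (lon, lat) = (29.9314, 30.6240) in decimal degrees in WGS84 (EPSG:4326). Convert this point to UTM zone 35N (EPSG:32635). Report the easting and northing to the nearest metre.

E 781001 m, N 3391597 m

Zone 35 central meridian λ₀ = 6×35 − 183 = 27°; Δλ = +2.9314°.
Transverse Mercator on WGS84 with k₀ = 0.9996 gives E = 781000.612 m, N = 3391596.669 m.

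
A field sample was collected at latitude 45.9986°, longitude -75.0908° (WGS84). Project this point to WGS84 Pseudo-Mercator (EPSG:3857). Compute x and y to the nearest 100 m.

x -8359100 m, y 5780100 m

Web Mercator is spherical with R = a = 6378137 m.
x = R·λ = 6378137 × -1.310581698 = -8359069.619 m.
y = R·ln tan(π/4 + φ/2) = 6378137 × 0.906240313 = 5780124.872 m.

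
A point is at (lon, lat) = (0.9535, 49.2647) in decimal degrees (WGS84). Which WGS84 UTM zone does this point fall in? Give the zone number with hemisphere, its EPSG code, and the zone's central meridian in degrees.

UTM zone = ⌊(λ + 180)/6⌋ + 1; 0.9535° ∈ [0°, 6°) → zone 31.
Hemisphere: N (φ ≥ 0).
Central meridian λ₀ = 6×31 − 183 = 3°.
EPSG code: 32631.

Zone 31N (EPSG:32631), central meridian 3°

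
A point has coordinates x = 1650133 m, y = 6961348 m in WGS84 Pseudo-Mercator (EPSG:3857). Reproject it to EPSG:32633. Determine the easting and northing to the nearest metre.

Web Mercator inverse (R = 6378137 m) → φ = 52.88279757°, λ = 14.82339695°.
UTM 33N forward: E = 488116.039 m, N = 5859247.458 m.

E 488116 m, N 5859247 m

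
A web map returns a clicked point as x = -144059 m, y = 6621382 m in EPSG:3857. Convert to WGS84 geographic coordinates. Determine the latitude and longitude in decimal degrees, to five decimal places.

R = 6378137 m. λ = x/R = -1.29410402°.
φ = 2·arctan(exp(y/R)) − 90° = 2·arctan(2.82395) − 90° = 51.00049905°.

lat 51.00050°, lon -1.29410°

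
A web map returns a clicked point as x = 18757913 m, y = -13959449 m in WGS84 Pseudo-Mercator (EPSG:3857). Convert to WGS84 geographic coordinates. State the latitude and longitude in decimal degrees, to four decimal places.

lat -77.2112°, lon 168.5052°

R = 6378137 m. λ = x/R = 168.50519946°.
φ = 2·arctan(exp(y/R)) − 90° = 2·arctan(0.11207) − 90° = -77.21120033°.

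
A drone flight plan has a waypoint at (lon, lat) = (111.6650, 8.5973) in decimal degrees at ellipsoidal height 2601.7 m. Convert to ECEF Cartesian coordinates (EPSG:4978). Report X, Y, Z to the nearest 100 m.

X -2329300 m, Y 5863800 m, Z 947500 m

WGS84: a = 6378137 m, e² = 0.006694380; N(φ) = a/√(1−e²sin²φ) = 6378614.134 m.
X = (N+h)·cosφ·cosλ = -2329340.355 m; Y = (N+h)·cosφ·sinλ = 5863797.891 m; Z = (N(1−e²)+h)·sinφ = 947536.674 m.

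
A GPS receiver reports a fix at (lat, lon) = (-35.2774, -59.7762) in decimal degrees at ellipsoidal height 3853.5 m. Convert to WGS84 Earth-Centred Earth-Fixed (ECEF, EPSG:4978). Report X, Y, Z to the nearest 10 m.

WGS84: a = 6378137 m, e² = 0.006694380; N(φ) = a/√(1−e²sin²φ) = 6385269.797 m.
X = (N+h)·cosφ·cosλ = 2625553.723 m; Y = (N+h)·cosφ·sinλ = -4506845.765 m; Z = (N(1−e²)+h)·sinφ = -3665259.525 m.

X 2625550 m, Y -4506850 m, Z -3665260 m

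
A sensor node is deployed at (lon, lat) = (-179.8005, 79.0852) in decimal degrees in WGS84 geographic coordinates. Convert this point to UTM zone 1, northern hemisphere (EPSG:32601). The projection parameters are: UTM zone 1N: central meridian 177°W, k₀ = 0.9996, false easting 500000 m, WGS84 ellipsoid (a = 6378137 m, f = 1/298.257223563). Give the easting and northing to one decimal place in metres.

E 440824.5 m, N 8780903.4 m

Zone 1 central meridian λ₀ = 6×1 − 183 = -177°; Δλ = -2.8005°.
Transverse Mercator on WGS84 with k₀ = 0.9996 gives E = 440824.520 m, N = 8780903.390 m.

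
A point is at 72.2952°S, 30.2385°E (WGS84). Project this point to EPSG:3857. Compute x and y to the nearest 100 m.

x 3366100 m, y -11860400 m

Web Mercator is spherical with R = a = 6378137 m.
x = R·λ = 6378137 × 0.527761386 = 3366134.422 m.
y = R·ln tan(π/4 + φ/2) = 6378137 × -1.859536622 = -11860379.334 m.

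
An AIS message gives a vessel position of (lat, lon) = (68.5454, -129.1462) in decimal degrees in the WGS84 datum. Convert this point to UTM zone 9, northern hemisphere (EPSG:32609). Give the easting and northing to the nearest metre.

E 494032 m, N 7603681 m

Zone 9 central meridian λ₀ = 6×9 − 183 = -129°; Δλ = -0.1462°.
Transverse Mercator on WGS84 with k₀ = 0.9996 gives E = 494032.284 m, N = 7603680.646 m.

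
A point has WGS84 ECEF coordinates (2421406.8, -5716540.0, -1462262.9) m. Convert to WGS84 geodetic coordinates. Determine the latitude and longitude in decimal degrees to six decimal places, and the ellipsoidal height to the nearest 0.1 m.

lat -13.339800°, lon -67.043500°, h 1099.7 m

λ = atan2(Y, X) = -67.04350016°; p = √(X²+Y²) = 6208223.6 m.
Bowring's method on WGS84 (a = 6378137 m, b = 6356752.314 m) gives φ = -13.33980011°, h = 1099.728 m.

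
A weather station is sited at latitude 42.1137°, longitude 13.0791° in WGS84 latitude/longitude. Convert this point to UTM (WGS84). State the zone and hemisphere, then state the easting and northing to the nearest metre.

Longitude 13.0791° lies in the 6° band [12°, 18°), giving zone 33; latitude is north of the equator, so 33N.
Zone 33 central meridian λ₀ = 6×33 − 183 = 15°; Δλ = -1.9209°.
Transverse Mercator on WGS84 with k₀ = 0.9996 gives E = 341196.095 m, N = 4664185.854 m.

Zone 33N: E 341196 m, N 4664186 m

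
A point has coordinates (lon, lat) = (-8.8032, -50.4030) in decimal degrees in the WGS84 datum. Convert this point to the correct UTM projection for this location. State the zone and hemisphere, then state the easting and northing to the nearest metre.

Longitude -8.8032° lies in the 6° band [-12°, -6°), giving zone 29; latitude is south of the equator, so 29S.
Zone 29 central meridian λ₀ = 6×29 − 183 = -9°; Δλ = +0.1968°.
Transverse Mercator on WGS84 with k₀ = 0.9996 gives E = 513985.826 m, N = 4416541.843 m.

Zone 29S: E 513986 m, N 4416542 m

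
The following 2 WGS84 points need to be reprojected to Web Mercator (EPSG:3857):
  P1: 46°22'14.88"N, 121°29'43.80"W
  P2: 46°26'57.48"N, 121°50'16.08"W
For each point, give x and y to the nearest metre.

P1: x -13524817 m, y 5839971 m; P2: x -13562922 m, y 5852645 m

Web Mercator: x = R·λ, y = R·ln tan(π/4+φ/2), R = 6378137 m.
P1 (46.3708°, -121.4955°) → (-13524817.194, 5839970.601) m.
P2 (46.4493°, -121.8378°) → (-13562921.855, 5852644.534) m.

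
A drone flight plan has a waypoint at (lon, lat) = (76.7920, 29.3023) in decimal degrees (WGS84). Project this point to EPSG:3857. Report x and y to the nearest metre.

x 8548446 m, y 3414179 m

Web Mercator is spherical with R = a = 6378137 m.
x = R·λ = 6378137 × 1.340273239 = 8548446.337 m.
y = R·ln tan(π/4 + φ/2) = 6378137 × 0.535294021 = 3414178.604 m.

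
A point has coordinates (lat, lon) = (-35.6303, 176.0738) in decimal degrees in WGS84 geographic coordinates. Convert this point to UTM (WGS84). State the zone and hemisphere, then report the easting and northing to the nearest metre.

Longitude 176.0738° lies in the 6° band [174°, 180°), giving zone 60; latitude is south of the equator, so 60S.
Zone 60 central meridian λ₀ = 6×60 − 183 = 177°; Δλ = -0.9262°.
Transverse Mercator on WGS84 with k₀ = 0.9996 gives E = 416134.739 m, N = 6056660.512 m.

Zone 60S: E 416135 m, N 6056661 m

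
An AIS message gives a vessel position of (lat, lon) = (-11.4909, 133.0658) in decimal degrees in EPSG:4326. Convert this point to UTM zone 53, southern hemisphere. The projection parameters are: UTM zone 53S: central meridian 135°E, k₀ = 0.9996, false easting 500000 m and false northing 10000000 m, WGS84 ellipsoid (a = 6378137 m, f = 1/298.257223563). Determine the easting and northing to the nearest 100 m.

Zone 53 central meridian λ₀ = 6×53 − 183 = 135°; Δλ = -1.9342°.
Transverse Mercator on WGS84 with k₀ = 0.9996 gives E = 289020.755 m, N = 8729031.015 m.

E 289000 m, N 8729000 m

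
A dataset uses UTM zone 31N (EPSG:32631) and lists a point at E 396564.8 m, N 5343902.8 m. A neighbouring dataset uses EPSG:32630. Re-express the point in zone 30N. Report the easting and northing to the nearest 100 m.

E 842000 m, N 5353200 m

UTM 31N → geographic: φ = 48.23990037°, λ = 1.60689935°.
UTM 30N (λ₀ = -3°) forward: E = 842016.210 m, N = 5353231.880 m.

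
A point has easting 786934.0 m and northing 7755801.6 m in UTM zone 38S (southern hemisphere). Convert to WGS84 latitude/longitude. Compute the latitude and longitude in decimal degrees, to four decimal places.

Zone 38S: λ₀ = 45°, k₀ = 0.9996, false easting 500000 m, false northing 10000000 m.
Meridian distance M = (N − FN)/k₀ = -2245096.4 m.
Inverse transverse Mercator on WGS84 gives φ = -20.27409989°, λ = 47.74699991°.

lat -20.2741°, lon 47.7470°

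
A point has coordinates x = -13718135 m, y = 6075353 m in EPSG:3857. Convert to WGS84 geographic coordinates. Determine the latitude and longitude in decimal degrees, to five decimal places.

R = 6378137 m. λ = x/R = -123.23210340°.
φ = 2·arctan(exp(y/R)) − 90° = 2·arctan(2.59225) − 90° = 47.81029796°.

lat 47.81030°, lon -123.23210°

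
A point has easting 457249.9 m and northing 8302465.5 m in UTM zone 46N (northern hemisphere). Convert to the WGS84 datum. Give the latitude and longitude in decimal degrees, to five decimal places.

lat 74.80580°, lon 91.53860°

Zone 46N: λ₀ = 93°, k₀ = 0.9996, false easting 500000 m.
Meridian distance M = (N − FN)/k₀ = 8305787.8 m.
Inverse transverse Mercator on WGS84 gives φ = 74.80579955°, λ = 91.53859928°.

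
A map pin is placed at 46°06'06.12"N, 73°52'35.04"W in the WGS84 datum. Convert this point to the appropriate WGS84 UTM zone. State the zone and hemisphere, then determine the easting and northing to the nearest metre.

Zone 18N: E 586843 m, N 5105961 m

Longitude -73.8764° lies in the 6° band [-78°, -72°), giving zone 18; latitude is north of the equator, so 18N.
Zone 18 central meridian λ₀ = 6×18 − 183 = -75°; Δλ = +1.1236°.
Transverse Mercator on WGS84 with k₀ = 0.9996 gives E = 586843.205 m, N = 5105960.781 m.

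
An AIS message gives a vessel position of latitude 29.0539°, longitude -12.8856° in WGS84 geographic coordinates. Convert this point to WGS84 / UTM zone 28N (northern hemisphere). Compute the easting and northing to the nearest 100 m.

Zone 28 central meridian λ₀ = 6×28 − 183 = -15°; Δλ = +2.1144°.
Transverse Mercator on WGS84 with k₀ = 0.9996 gives E = 705860.353 m, N = 3215802.487 m.

E 705900 m, N 3215800 m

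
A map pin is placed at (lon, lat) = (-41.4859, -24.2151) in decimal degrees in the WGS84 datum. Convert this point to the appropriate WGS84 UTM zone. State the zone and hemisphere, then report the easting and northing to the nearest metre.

Longitude -41.4859° lies in the 6° band [-42°, -36°), giving zone 24; latitude is south of the equator, so 24S.
Zone 24 central meridian λ₀ = 6×24 − 183 = -39°; Δλ = -2.4859°.
Transverse Mercator on WGS84 with k₀ = 0.9996 gives E = 247525.551 m, N = 7319711.118 m.

Zone 24S: E 247526 m, N 7319711 m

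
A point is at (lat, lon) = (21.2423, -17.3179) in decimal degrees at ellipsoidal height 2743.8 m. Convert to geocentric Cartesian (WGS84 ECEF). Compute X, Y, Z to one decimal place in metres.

WGS84: a = 6378137 m, e² = 0.006694380; N(φ) = a/√(1−e²sin²φ) = 6380941.322 m.
X = (N+h)·cosφ·cosλ = 5680231.364 m; Y = (N+h)·cosφ·sinλ = -1771141.983 m; Z = (N(1−e²)+h)·sinφ = 2297414.003 m.

X 5680231.4 m, Y -1771142.0 m, Z 2297414.0 m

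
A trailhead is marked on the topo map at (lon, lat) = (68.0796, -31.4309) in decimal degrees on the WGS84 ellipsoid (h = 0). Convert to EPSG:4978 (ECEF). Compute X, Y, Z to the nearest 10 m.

WGS84: a = 6378137 m, e² = 0.006694380; N(φ) = a/√(1−e²sin²φ) = 6383950.345 m.
X = (N+h)·cosφ·cosλ = 2033550.117 m; Y = (N+h)·cosφ·sinλ = 5053414.989 m; Z = (N(1−e²)+h)·sinφ = -3306751.987 m.

X 2033550 m, Y 5053410 m, Z -3306750 m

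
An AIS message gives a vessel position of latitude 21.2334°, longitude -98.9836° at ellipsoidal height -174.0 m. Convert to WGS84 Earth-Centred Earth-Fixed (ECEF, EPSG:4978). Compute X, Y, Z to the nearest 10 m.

X -928730 m, Y -5874630 m, Z 2295440 m

WGS84: a = 6378137 m, e² = 0.006694380; N(φ) = a/√(1−e²sin²φ) = 6380939.080 m.
X = (N+h)·cosφ·cosλ = -928727.054 m; Y = (N+h)·cosφ·sinλ = -5874634.377 m; Z = (N(1−e²)+h)·sinφ = 2295438.387 m.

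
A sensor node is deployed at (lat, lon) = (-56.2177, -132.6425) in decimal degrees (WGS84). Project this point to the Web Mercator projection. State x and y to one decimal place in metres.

x -14765695.6 m, y -7601876.2 m

Web Mercator is spherical with R = a = 6378137 m.
x = R·λ = 6378137 × -2.315048353 = -14765695.558 m.
y = R·ln tan(π/4 + φ/2) = 6378137 × -1.191864677 = -7601876.198 m.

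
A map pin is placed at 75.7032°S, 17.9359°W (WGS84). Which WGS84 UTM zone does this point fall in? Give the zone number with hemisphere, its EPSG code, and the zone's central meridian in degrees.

Zone 28S (EPSG:32728), central meridian -15°

UTM zone = ⌊(λ + 180)/6⌋ + 1; -17.9359° ∈ [-18°, -12°) → zone 28.
Hemisphere: S (φ < 0).
Central meridian λ₀ = 6×28 − 183 = -15°.
EPSG code: 32728.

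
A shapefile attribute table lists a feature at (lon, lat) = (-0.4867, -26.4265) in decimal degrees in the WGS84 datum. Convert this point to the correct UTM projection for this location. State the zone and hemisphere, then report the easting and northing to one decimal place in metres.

Longitude -0.4867° lies in the 6° band [-6°, 0°), giving zone 30; latitude is south of the equator, so 30S.
Zone 30 central meridian λ₀ = 6×30 − 183 = -3°; Δλ = +2.5133°.
Transverse Mercator on WGS84 with k₀ = 0.9996 gives E = 750658.894 m, N = 7074634.837 m.

Zone 30S: E 750658.9 m, N 7074634.8 m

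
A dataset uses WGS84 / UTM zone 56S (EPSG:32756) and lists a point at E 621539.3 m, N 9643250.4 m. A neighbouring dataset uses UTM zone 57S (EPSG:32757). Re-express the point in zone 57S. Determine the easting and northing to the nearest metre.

UTM 56S → geographic: φ = -3.22700035°, λ = 154.09389958°.
UTM 57S (λ₀ = 159°) forward: E = -45733.817 m, N = 9641998.008 m.

E -45734 m, N 9641998 m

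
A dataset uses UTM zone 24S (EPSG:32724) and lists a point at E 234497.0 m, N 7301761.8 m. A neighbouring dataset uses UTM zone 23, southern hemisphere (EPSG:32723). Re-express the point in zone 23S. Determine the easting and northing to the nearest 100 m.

UTM 24S → geographic: φ = -24.37490016°, λ = -41.61740024°.
UTM 23S (λ₀ = -45°) forward: E = 843176.175 m, N = 7300081.745 m.

E 843200 m, N 7300100 m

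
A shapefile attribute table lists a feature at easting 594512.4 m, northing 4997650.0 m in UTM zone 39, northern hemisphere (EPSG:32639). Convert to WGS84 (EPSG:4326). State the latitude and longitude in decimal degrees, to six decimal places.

Zone 39N: λ₀ = 51°, k₀ = 0.9996, false easting 500000 m.
Meridian distance M = (N − FN)/k₀ = 4999649.9 m.
Inverse transverse Mercator on WGS84 gives φ = 45.12599959°, λ = 52.20180034°.

lat 45.126000°, lon 52.201800°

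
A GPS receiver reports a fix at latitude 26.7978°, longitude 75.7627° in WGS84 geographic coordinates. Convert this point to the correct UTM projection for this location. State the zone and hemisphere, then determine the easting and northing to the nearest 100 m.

Zone 43N: E 575800 m, N 2964300 m

Longitude 75.7627° lies in the 6° band [72°, 78°), giving zone 43; latitude is north of the equator, so 43N.
Zone 43 central meridian λ₀ = 6×43 − 183 = 75°; Δλ = +0.7627°.
Transverse Mercator on WGS84 with k₀ = 0.9996 gives E = 575807.635 m, N = 2964267.540 m.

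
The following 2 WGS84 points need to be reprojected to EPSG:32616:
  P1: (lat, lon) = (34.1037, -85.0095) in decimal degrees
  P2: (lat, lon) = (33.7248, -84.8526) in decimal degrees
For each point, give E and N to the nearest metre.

P1: E 683609 m, N 3775443 m; P2: E 698963 m, N 3733714 m

UTM zone 16N: λ₀ = -87°, k₀ = 0.9996.
P1 (34.1037°, -85.0095°) → (683608.512, 3775442.801) m.
P2 (33.7248°, -84.8526°) → (698962.956, 3733713.686) m.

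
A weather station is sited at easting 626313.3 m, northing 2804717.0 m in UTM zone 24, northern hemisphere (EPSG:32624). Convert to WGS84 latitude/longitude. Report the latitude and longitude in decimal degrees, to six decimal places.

Zone 24N: λ₀ = -39°, k₀ = 0.9996, false easting 500000 m.
Meridian distance M = (N − FN)/k₀ = 2805839.3 m.
Inverse transverse Mercator on WGS84 gives φ = 25.35379974°, λ = -37.74469960°.

lat 25.353800°, lon -37.744700°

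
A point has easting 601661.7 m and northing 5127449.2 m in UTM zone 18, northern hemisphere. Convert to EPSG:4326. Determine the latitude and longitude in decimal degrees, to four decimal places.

lat 46.2930°, lon -73.6801°

Zone 18N: λ₀ = -75°, k₀ = 0.9996, false easting 500000 m.
Meridian distance M = (N − FN)/k₀ = 5129501.0 m.
Inverse transverse Mercator on WGS84 gives φ = 46.29300012°, λ = -73.68010016°.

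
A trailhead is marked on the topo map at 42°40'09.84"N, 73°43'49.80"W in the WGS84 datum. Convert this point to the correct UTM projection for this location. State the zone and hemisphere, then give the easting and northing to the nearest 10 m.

Longitude -73.7305° lies in the 6° band [-78°, -72°), giving zone 18; latitude is north of the equator, so 18N.
Zone 18 central meridian λ₀ = 6×18 − 183 = -75°; Δλ = +1.2695°.
Transverse Mercator on WGS84 with k₀ = 0.9996 gives E = 604028.588 m, N = 4724884.471 m.

Zone 18N: E 604030 m, N 4724880 m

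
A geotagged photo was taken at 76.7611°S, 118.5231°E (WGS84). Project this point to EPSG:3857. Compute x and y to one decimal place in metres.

x 13193931.1 m, y -13736922.9 m

Web Mercator is spherical with R = a = 6378137 m.
x = R·λ = 6378137 × 2.068618335 = 13193931.139 m.
y = R·ln tan(π/4 + φ/2) = 6378137 × -2.153751619 = -13736922.889 m.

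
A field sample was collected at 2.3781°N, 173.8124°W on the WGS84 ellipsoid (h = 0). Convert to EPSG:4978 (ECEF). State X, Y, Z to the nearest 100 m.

WGS84: a = 6378137 m, e² = 0.006694380; N(φ) = a/√(1−e²sin²φ) = 6378173.757 m.
X = (N+h)·cosφ·cosλ = -6335555.402 m; Y = (N+h)·cosφ·sinλ = -686874.273 m; Z = (N(1−e²)+h)·sinφ = 262882.707 m.

X -6335600 m, Y -686900 m, Z 262900 m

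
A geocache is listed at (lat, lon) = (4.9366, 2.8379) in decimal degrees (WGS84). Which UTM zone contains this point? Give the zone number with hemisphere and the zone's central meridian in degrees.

UTM zone = ⌊(λ + 180)/6⌋ + 1; 2.8379° ∈ [0°, 6°) → zone 31.
Hemisphere: N (φ ≥ 0).
Central meridian λ₀ = 6×31 − 183 = 3°.

Zone 31N, central meridian 3°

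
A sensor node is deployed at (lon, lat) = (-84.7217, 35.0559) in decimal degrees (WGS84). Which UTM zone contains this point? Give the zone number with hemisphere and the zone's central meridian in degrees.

Zone 16N, central meridian -87°

UTM zone = ⌊(λ + 180)/6⌋ + 1; -84.7217° ∈ [-90°, -84°) → zone 16.
Hemisphere: N (φ ≥ 0).
Central meridian λ₀ = 6×16 − 183 = -87°.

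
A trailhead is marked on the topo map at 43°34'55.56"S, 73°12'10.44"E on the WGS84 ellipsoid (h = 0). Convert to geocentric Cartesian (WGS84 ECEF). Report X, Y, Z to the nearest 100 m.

X 1337300 m, Y 4430200 m, Z -4374600 m

WGS84: a = 6378137 m, e² = 0.006694380; N(φ) = a/√(1−e²sin²φ) = 6388307.589 m.
X = (N+h)·cosφ·cosλ = 1337301.833 m; Y = (N+h)·cosφ·sinλ = 4430167.740 m; Z = (N(1−e²)+h)·sinφ = -4374573.824 m.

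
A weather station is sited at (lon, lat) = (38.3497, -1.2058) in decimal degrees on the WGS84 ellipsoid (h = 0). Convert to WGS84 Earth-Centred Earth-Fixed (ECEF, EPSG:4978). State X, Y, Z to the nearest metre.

X 5000880 m, Y 3956505 m, Z -133321 m

WGS84: a = 6378137 m, e² = 0.006694380; N(φ) = a/√(1−e²sin²φ) = 6378146.454 m.
X = (N+h)·cosφ·cosλ = 5000880.113 m; Y = (N+h)·cosφ·sinλ = 3956505.461 m; Z = (N(1−e²)+h)·sinφ = -133320.818 m.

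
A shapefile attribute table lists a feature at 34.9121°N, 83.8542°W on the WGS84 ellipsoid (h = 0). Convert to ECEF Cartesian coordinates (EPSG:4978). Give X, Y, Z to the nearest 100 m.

WGS84: a = 6378137 m, e² = 0.006694380; N(φ) = a/√(1−e²sin²φ) = 6385141.313 m.
X = (N+h)·cosφ·cosλ = 560561.753 m; Y = (N+h)·cosφ·sinλ = -5205920.970 m; Z = (N(1−e²)+h)·sinφ = 3629874.574 m.

X 560600 m, Y -5205900 m, Z 3629900 m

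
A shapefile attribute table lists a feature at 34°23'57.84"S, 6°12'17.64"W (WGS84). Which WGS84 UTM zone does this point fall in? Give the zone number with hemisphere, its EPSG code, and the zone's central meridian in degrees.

UTM zone = ⌊(λ + 180)/6⌋ + 1; -6.2049° ∈ [-12°, -6°) → zone 29.
Hemisphere: S (φ < 0).
Central meridian λ₀ = 6×29 − 183 = -9°.
EPSG code: 32729.

Zone 29S (EPSG:32729), central meridian -9°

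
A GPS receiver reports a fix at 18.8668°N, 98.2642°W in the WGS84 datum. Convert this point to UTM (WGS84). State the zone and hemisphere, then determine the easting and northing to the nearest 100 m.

Longitude -98.2642° lies in the 6° band [-102°, -96°), giving zone 14; latitude is north of the equator, so 14N.
Zone 14 central meridian λ₀ = 6×14 − 183 = -99°; Δλ = +0.7358°.
Transverse Mercator on WGS84 with k₀ = 0.9996 gives E = 577505.979 m, N = 2086250.209 m.

Zone 14N: E 577500 m, N 2086300 m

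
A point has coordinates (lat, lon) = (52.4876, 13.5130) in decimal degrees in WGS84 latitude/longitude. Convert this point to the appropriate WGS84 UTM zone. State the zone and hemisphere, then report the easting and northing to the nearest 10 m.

Longitude 13.5130° lies in the 6° band [12°, 18°), giving zone 33; latitude is north of the equator, so 33N.
Zone 33 central meridian λ₀ = 6×33 − 183 = 15°; Δλ = -1.4870°.
Transverse Mercator on WGS84 with k₀ = 0.9996 gives E = 399032.399 m, N = 5816312.115 m.

Zone 33N: E 399030 m, N 5816310 m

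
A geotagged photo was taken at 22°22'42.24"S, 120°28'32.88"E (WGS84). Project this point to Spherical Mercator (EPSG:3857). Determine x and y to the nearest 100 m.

x 13411300 m, y -2557000 m

Web Mercator is spherical with R = a = 6378137 m.
x = R·λ = 6378137 × 2.102699379 = 13411304.709 m.
y = R·ln tan(π/4 + φ/2) = 6378137 × -0.400903544 = -2557017.725 m.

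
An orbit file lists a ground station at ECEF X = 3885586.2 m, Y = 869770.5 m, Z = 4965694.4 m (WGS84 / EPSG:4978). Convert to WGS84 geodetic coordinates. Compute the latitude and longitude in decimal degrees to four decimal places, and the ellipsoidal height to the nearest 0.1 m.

λ = atan2(Y, X) = 12.61740053°; p = √(X²+Y²) = 3981743.4 m.
Bowring's method on WGS84 (a = 6378137 m, b = 6356752.314 m) gives φ = 51.46330035°, h = -160.108 m.

lat 51.4633°, lon 12.6174°, h -160.1 m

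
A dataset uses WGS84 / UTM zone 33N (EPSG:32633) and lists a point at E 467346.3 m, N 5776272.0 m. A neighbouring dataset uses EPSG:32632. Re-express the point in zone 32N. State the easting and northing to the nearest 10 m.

E 877860 m, N 5790560 m

UTM 33N → geographic: φ = 52.13599976°, λ = 14.52290050°.
UTM 32N (λ₀ = 9°) forward: E = 877855.473 m, N = 5790561.539 m.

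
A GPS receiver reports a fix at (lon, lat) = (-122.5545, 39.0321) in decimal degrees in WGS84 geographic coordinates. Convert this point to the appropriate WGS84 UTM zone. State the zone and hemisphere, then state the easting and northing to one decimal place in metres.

Zone 10N: E 538559.3 m, N 4320433.2 m

Longitude -122.5545° lies in the 6° band [-126°, -120°), giving zone 10; latitude is north of the equator, so 10N.
Zone 10 central meridian λ₀ = 6×10 − 183 = -123°; Δλ = +0.4455°.
Transverse Mercator on WGS84 with k₀ = 0.9996 gives E = 538559.271 m, N = 4320433.171 m.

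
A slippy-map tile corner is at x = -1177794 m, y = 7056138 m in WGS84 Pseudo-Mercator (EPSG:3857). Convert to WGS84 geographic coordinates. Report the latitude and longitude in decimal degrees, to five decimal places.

R = 6378137 m. λ = x/R = -10.58030352°.
φ = 2·arctan(exp(y/R)) − 90° = 2·arctan(3.02315) − 90° = 53.39360142°.

lat 53.39360°, lon -10.58030°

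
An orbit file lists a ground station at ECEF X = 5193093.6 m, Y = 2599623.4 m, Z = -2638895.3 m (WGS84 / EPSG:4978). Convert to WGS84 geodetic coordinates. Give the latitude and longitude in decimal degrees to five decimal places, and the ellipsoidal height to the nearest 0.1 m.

lat -24.58220°, lon 26.59220°, h 4411.9 m

λ = atan2(Y, X) = 26.59220022°; p = √(X²+Y²) = 5807431.7 m.
Bowring's method on WGS84 (a = 6378137 m, b = 6356752.314 m) gives φ = -24.58219992°, h = 4411.943 m.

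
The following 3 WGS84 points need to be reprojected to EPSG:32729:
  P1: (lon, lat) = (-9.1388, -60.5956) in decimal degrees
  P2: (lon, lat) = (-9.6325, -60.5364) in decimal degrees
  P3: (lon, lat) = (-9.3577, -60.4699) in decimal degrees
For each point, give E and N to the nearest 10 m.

UTM zone 29S: λ₀ = -9°, k₀ = 0.9996.
P1 (-60.5956°, -9.1388°) → (492397.642, 3282247.171) m.
P2 (-60.5364°, -9.6325°) → (465293.644, 3288681.936) m.
P3 (-60.4699°, -9.3577°) → (480332.004, 3296201.828) m.

P1: E 492400 m, N 3282250 m; P2: E 465290 m, N 3288680 m; P3: E 480330 m, N 3296200 m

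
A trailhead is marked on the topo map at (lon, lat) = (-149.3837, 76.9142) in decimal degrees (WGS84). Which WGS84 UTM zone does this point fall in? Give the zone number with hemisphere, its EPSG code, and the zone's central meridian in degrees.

Zone 6N (EPSG:32606), central meridian -147°

UTM zone = ⌊(λ + 180)/6⌋ + 1; -149.3837° ∈ [-150°, -144°) → zone 6.
Hemisphere: N (φ ≥ 0).
Central meridian λ₀ = 6×6 − 183 = -147°.
EPSG code: 32606.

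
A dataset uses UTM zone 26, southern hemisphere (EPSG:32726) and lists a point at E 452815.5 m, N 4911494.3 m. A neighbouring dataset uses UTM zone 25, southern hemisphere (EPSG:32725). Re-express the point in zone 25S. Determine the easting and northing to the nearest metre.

E 917820 m, N 4897526 m

UTM 26S → geographic: φ = -45.94850012°, λ = -27.60880025°.
UTM 25S (λ₀ = -33°) forward: E = 917819.912 m, N = 4897525.889 m.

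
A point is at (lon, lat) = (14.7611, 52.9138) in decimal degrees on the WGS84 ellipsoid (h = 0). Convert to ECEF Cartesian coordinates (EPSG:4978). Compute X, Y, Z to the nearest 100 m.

X 3727100 m, Y 982000 m, Z 5064800 m

WGS84: a = 6378137 m, e² = 0.006694380; N(φ) = a/√(1−e²sin²φ) = 6391766.361 m.
X = (N+h)·cosφ·cosλ = 3727130.315 m; Y = (N+h)·cosφ·sinλ = 982043.673 m; Z = (N(1−e²)+h)·sinφ = 5064764.647 m.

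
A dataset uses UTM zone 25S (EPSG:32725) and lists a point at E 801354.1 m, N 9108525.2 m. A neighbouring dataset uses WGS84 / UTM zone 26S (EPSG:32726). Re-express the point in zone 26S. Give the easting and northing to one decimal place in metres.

UTM 25S → geographic: φ = -8.05580013°, λ = -30.26599998°.
UTM 26S (λ₀ = -27°) forward: E = 139949.930 m, N = 9108094.106 m.

E 139949.9 m, N 9108094.1 m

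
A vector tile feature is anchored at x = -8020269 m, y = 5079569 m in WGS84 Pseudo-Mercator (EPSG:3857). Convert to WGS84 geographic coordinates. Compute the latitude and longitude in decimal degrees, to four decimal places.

lat 41.4542°, lon -72.0473°

R = 6378137 m. λ = x/R = -72.04730225°.
φ = 2·arctan(exp(y/R)) − 90° = 2·arctan(2.21755) − 90° = 41.45420225°.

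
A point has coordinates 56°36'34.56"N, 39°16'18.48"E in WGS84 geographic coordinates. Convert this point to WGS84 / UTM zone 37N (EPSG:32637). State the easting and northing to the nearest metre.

E 516684 m, N 6273963 m

Zone 37 central meridian λ₀ = 6×37 − 183 = 39°; Δλ = +0.2718°.
Transverse Mercator on WGS84 with k₀ = 0.9996 gives E = 516683.754 m, N = 6273962.823 m.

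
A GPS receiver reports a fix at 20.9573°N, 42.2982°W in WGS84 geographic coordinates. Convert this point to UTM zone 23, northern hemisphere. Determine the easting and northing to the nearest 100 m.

E 781000 m, N 2319800 m

Zone 23 central meridian λ₀ = 6×23 − 183 = -45°; Δλ = +2.7018°.
Transverse Mercator on WGS84 with k₀ = 0.9996 gives E = 780952.664 m, N = 2319792.439 m.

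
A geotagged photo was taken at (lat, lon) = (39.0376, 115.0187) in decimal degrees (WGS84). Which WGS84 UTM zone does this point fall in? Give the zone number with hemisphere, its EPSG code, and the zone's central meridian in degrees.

Zone 50N (EPSG:32650), central meridian 117°

UTM zone = ⌊(λ + 180)/6⌋ + 1; 115.0187° ∈ [114°, 120°) → zone 50.
Hemisphere: N (φ ≥ 0).
Central meridian λ₀ = 6×50 − 183 = 117°.
EPSG code: 32650.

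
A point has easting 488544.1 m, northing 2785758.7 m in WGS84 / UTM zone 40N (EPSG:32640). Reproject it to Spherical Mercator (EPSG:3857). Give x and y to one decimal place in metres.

Unproject from UTM 40N (λ₀ = 57°) → φ = 25.18789957°, λ = 56.88630028°.
Web Mercator (R = 6378137 m): x = 6332553.980 m, y = 2898841.559 m.

x 6332554.0 m, y 2898841.6 m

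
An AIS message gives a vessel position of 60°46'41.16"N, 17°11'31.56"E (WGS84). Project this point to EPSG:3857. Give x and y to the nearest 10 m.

x 1913820 m, y 8575050 m

Web Mercator is spherical with R = a = 6378137 m.
x = R·λ = 6378137 × 0.300058750 = 1913815.818 m.
y = R·ln tan(π/4 + φ/2) = 6378137 × 1.344444108 = 8575048.709 m.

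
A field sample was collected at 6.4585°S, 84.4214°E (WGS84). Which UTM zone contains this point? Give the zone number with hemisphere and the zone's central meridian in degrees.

UTM zone = ⌊(λ + 180)/6⌋ + 1; 84.4214° ∈ [84°, 90°) → zone 45.
Hemisphere: S (φ < 0).
Central meridian λ₀ = 6×45 − 183 = 87°.

Zone 45S, central meridian 87°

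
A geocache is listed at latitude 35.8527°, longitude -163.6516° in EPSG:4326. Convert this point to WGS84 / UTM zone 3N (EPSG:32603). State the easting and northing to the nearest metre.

Zone 3 central meridian λ₀ = 6×3 − 183 = -165°; Δλ = +1.3484°.
Transverse Mercator on WGS84 with k₀ = 0.9996 gives E = 621757.242 m, N = 3968450.170 m.

E 621757 m, N 3968450 m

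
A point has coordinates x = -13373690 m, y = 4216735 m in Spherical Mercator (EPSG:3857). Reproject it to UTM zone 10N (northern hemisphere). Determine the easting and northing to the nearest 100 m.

E 760000 m, N 3919800 m

Web Mercator inverse (R = 6378137 m) → φ = 35.38800288°, λ = -120.13790132°.
UTM 10N forward: E = 759968.305 m, N = 3919834.553 m.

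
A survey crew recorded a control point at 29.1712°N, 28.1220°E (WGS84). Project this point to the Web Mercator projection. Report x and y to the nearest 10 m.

Web Mercator is spherical with R = a = 6378137 m.
x = R·λ = 6378137 × 0.490821492 = 3130526.720 m.
y = R·ln tan(π/4 + φ/2) = 6378137 × 0.532671853 = 3397454.056 m.

x 3130530 m, y 3397450 m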